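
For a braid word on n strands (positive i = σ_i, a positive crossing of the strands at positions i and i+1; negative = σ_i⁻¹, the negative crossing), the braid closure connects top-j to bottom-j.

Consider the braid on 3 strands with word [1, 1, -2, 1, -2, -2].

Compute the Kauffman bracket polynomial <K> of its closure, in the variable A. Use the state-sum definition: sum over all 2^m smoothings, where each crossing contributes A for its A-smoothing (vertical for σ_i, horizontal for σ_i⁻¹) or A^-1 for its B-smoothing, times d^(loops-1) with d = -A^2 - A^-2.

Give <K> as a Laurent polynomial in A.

-A^12 + 2*A^8 - 2*A^4 + 3 - 2*A^-4 + 2*A^-8 - A^-12

Derivation:
Braid: s1 s1 s2^-1 s1 s2^-1 s2^-1 on 3 strands, 6 crossings.
Writhe w = (#positive) - (#negative) = 3 - 3 = 0.
Enumerate smoothing states for the bracket polynomial. There are 2^6 = 64 states.
For each crossing: s=0 is the vertical smoothing, s=1 horizontal. Crossing k contributes A^(sign_k * (1 - 2*s_k)); loop factor d = -A^2 - A^-2.
Tabulate the states by total A-exponent and number of loops L (A-exp: L × count):
  A^6: L=4 ×1
  A^4: L=3 ×6
  A^2: L=2 ×14, L=4 ×1
  A^0: L=1 ×13, L=3 ×7
  A^-2: L=2 ×14, L=4 ×1
  A^-4: L=3 ×6
  A^-6: L=4 ×1
Each group contributes A^e * Σ count * d^(L-1):
Powers of d = -A^2 - A^-2: d^2 = A^4 + 2 + A^-4; d^3 = -A^6 - 3*A^2 - 3*A^-2 - A^-6.
  A^6 * (d^3) = -A^12 - 3*A^8 - 3*A^4 - 1
  A^4 * (6*d^2) = 6*A^8 + 12*A^4 + 6
  A^2 * (14*d + d^3) = -A^8 - 17*A^4 - 17 - A^-4
  A^0 * (13 + 7*d^2) = 7*A^4 + 27 + 7*A^-4
  A^-2 * (14*d + d^3) = -A^4 - 17 - 17*A^-4 - A^-8
  A^-4 * (6*d^2) = 6 + 12*A^-4 + 6*A^-8
  A^-6 * (d^3) = -1 - 3*A^-4 - 3*A^-8 - A^-12
Summing the groups: <K> = -A^12 + 2*A^8 - 2*A^4 + 3 - 2*A^-4 + 2*A^-8 - A^-12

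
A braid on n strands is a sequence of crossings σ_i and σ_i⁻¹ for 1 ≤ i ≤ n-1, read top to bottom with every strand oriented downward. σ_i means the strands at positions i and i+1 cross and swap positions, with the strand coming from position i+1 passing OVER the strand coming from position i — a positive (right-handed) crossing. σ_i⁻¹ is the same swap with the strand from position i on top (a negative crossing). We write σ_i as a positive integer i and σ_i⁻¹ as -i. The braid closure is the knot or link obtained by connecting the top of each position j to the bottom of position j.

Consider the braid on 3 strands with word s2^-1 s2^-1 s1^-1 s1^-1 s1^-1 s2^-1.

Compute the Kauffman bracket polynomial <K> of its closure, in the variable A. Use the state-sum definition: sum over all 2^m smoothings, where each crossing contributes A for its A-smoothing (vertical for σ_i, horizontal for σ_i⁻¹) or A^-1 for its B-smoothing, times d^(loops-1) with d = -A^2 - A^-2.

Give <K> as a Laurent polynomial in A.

A^14 - 2*A^10 + A^6 - 2*A^2 + 2*A^-2 + A^-10

Derivation:
Braid: s2^-1 s2^-1 s1^-1 s1^-1 s1^-1 s2^-1 on 3 strands, 6 crossings.
Writhe w = (#positive) - (#negative) = 0 - 6 = -6.
Computing the Kauffman bracket via state sum. There are 2^6 = 64 states.
Each crossing splits two ways (0=vertical, 1=horizontal). The state's weight is A^(#A-smoothings - #B-smoothings) * d^(loops - 1).
Tabulate the states by total A-exponent and number of loops L (A-exp: L × count):
  A^6: L=5 ×1
  A^4: L=4 ×6
  A^2: L=3 ×15
  A^0: L=2 ×18, L=4 ×2
  A^-2: L=1 ×9, L=3 ×6
  A^-4: L=2 ×6
  A^-6: L=3 ×1
Each group contributes A^e * Σ count * d^(L-1):
Powers of d = -A^2 - A^-2: d^2 = A^4 + 2 + A^-4; d^3 = -A^6 - 3*A^2 - 3*A^-2 - A^-6; d^4 = A^8 + 4*A^4 + 6 + 4*A^-4 + A^-8.
  A^6 * (d^4) = A^14 + 4*A^10 + 6*A^6 + 4*A^2 + A^-2
  A^4 * (6*d^3) = -6*A^10 - 18*A^6 - 18*A^2 - 6*A^-2
  A^2 * (15*d^2) = 15*A^6 + 30*A^2 + 15*A^-2
  A^0 * (18*d + 2*d^3) = -2*A^6 - 24*A^2 - 24*A^-2 - 2*A^-6
  A^-2 * (9 + 6*d^2) = 6*A^2 + 21*A^-2 + 6*A^-6
  A^-4 * (6*d) = -6*A^-2 - 6*A^-6
  A^-6 * (d^2) = A^-2 + 2*A^-6 + A^-10
Summing the groups: <K> = A^14 - 2*A^10 + A^6 - 2*A^2 + 2*A^-2 + A^-10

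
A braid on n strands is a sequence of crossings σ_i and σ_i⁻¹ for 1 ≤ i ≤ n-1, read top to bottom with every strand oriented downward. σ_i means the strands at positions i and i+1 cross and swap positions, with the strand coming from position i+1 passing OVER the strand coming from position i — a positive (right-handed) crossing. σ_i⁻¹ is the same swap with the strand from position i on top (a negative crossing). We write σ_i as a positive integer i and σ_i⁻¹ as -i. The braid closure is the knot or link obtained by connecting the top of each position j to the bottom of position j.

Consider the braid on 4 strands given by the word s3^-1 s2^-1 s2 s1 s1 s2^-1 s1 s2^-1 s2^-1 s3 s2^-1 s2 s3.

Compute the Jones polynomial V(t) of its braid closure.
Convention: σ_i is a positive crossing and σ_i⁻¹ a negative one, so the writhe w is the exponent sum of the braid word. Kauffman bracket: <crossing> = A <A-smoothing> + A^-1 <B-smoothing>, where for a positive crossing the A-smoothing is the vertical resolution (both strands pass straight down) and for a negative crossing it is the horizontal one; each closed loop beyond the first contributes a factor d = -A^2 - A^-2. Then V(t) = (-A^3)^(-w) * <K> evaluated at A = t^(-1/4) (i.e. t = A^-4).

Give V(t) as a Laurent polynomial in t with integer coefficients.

-t^3 + 2*t^2 - 2*t + 3 - 2*t^-1 + 2*t^-2 - t^-3

Derivation:
The presented braid s3^-1 s2^-1 s2 s1 s1 s2^-1 s1 s2^-1 s2^-1 s3 s2^-1 s2 s3 on 4 strands reduces by inverse Markov moves (closure unchanged at each step):
  Deconjugate: the word is γ·β·γ⁻¹ with γ = s3^-1 (prefix) and γ⁻¹ = s3 (suffix); strip both.
  Deconjugate: the word is γ·β·γ⁻¹ with γ = s2^-1 s2 (prefix) and γ⁻¹ = s2^-1 s2 (suffix); strip both.
  Destabilize: the word has the form β·s3 where s3 occurs only as the final letter (β ∈ B_3); drop it and the last strand → 3 strands.
Reduced to β = s1 s1 s2^-1 s1 s2^-1 s2^-1 on 3 strands, 6 crossings.
Compute on β:
Braid: s1 s1 s2^-1 s1 s2^-1 s2^-1 on 3 strands, 6 crossings.
Writhe w = (#positive) - (#negative) = 3 - 3 = 0.
Enumerate smoothing states for the bracket polynomial. There are 2^6 = 64 states.
Each crossing splits two ways (0=vertical, 1=horizontal). The state's weight is A^(#A-smoothings - #B-smoothings) * d^(loops - 1).
Tabulate the states by total A-exponent and number of loops L (A-exp: L × count):
  A^6: L=4 ×1
  A^4: L=3 ×6
  A^2: L=2 ×14, L=4 ×1
  A^0: L=1 ×13, L=3 ×7
  A^-2: L=2 ×14, L=4 ×1
  A^-4: L=3 ×6
  A^-6: L=4 ×1
Each group contributes A^e * Σ count * d^(L-1):
Powers of d = -A^2 - A^-2: d^2 = A^4 + 2 + A^-4; d^3 = -A^6 - 3*A^2 - 3*A^-2 - A^-6.
  A^6 * (d^3) = -A^12 - 3*A^8 - 3*A^4 - 1
  A^4 * (6*d^2) = 6*A^8 + 12*A^4 + 6
  A^2 * (14*d + d^3) = -A^8 - 17*A^4 - 17 - A^-4
  A^0 * (13 + 7*d^2) = 7*A^4 + 27 + 7*A^-4
  A^-2 * (14*d + d^3) = -A^4 - 17 - 17*A^-4 - A^-8
  A^-4 * (6*d^2) = 6 + 12*A^-4 + 6*A^-8
  A^-6 * (d^3) = -1 - 3*A^-4 - 3*A^-8 - A^-12
Summing the groups: <K> = -A^12 + 2*A^8 - 2*A^4 + 3 - 2*A^-4 + 2*A^-8 - A^-12
Normalise by the writhe: (-A^3)^(-w) = (-A^3)^(0) = 1, so f(A) = 1 * <K> = -A^12 + 2*A^8 - 2*A^4 + 3 - 2*A^-4 + 2*A^-8 - A^-12.
Substitute A = t^(-1/4), i.e. A^e → t^(-e/4): V(t) = -t^3 + 2*t^2 - 2*t + 3 - 2*t^-1 + 2*t^-2 - t^-3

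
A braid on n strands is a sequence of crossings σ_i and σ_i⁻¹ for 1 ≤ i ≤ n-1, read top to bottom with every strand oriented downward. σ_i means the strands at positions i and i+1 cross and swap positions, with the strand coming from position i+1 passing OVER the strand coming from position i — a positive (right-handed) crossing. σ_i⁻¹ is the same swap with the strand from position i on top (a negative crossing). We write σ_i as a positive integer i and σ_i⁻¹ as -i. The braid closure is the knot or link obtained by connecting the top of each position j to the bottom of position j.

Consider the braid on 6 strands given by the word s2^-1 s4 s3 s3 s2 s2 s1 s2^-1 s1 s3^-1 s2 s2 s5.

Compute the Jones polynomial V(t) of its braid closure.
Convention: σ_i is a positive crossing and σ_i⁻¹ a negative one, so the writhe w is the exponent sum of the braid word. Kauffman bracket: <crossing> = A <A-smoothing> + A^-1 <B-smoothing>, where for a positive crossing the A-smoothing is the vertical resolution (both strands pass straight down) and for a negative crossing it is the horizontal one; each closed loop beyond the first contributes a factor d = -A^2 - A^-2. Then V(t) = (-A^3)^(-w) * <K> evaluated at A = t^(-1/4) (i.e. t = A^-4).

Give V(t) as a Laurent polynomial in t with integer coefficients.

The presented braid s2^-1 s4 s3 s3 s2 s2 s1 s2^-1 s1 s3^-1 s2 s2 s5 on 6 strands reduces by inverse Markov moves (closure unchanged at each step):
  Destabilize: the word has the form β·s5 where s5 occurs only as the final letter (β ∈ B_5); drop it and the last strand → 5 strands.
  Deconjugate: the word is γ·β·γ⁻¹ with γ = s2^-1 (prefix) and γ⁻¹ = s2 (suffix); strip both.
Reduced to β = s4 s3 s3 s2 s2 s1 s2^-1 s1 s3^-1 s2 on 5 strands, 10 crossings.
Compute on β:
Braid: s4 s3 s3 s2 s2 s1 s2^-1 s1 s3^-1 s2 on 5 strands, 10 crossings.
Writhe w = (#positive) - (#negative) = 8 - 2 = 6.
State-sum expansion of <K>. There are 2^10 = 1024 states.
Each crossing splits two ways (0=vertical, 1=horizontal). The state's weight is A^(#A-smoothings - #B-smoothings) * d^(loops - 1).
Tabulate the states by total A-exponent and number of loops L (A-exp: L × count):
  A^10: L=3 ×1
  A^8: L=2 ×3, L=4 ×7
  A^6: L=1 ×2, L=3 ×29, L=5 ×14
  A^4: L=2 ×39, L=4 ×72, L=6 ×9
  A^2: L=1 ×17, L=3 ×137, L=5 ×54, L=7 ×2
  A^0: L=2 ×109, L=4 ×128, L=6 ×15
  A^-2: L=1 ×30, L=3 ×132, L=5 ×47, L=7 ×1
  A^-4: L=2 ×49, L=4 ×65, L=6 ×6
  A^-6: L=3 ×31, L=5 ×14
  A^-8: L=4 ×9, L=6 ×1
  A^-10: L=5 ×1
Each group contributes A^e * Σ count * d^(L-1):
Powers of d = -A^2 - A^-2: d^2 = A^4 + 2 + A^-4; d^3 = -A^6 - 3*A^2 - 3*A^-2 - A^-6; d^4 = A^8 + 4*A^4 + 6 + 4*A^-4 + A^-8; d^5 = -A^10 - 5*A^6 - 10*A^2 - 10*A^-2 - 5*A^-6 - A^-10; d^6 = A^12 + 6*A^8 + 15*A^4 + 20 + 15*A^-4 + 6*A^-8 + A^-12.
  A^10 * (d^2) = A^14 + 2*A^10 + A^6
  A^8 * (3*d + 7*d^3) = -7*A^14 - 24*A^10 - 24*A^6 - 7*A^2
  A^6 * (2 + 29*d^2 + 14*d^4) = 14*A^14 + 85*A^10 + 144*A^6 + 85*A^2 + 14*A^-2
  A^4 * (39*d + 72*d^3 + 9*d^5) = -9*A^14 - 117*A^10 - 345*A^6 - 345*A^2 - 117*A^-2 - 9*A^-6
  A^2 * (17 + 137*d^2 + 54*d^4 + 2*d^6) = 2*A^14 + 66*A^10 + 383*A^6 + 655*A^2 + 383*A^-2 + 66*A^-6 + 2*A^-10
  A^0 * (109*d + 128*d^3 + 15*d^5) = -15*A^10 - 203*A^6 - 643*A^2 - 643*A^-2 - 203*A^-6 - 15*A^-10
  A^-2 * (30 + 132*d^2 + 47*d^4 + d^6) = A^10 + 53*A^6 + 335*A^2 + 596*A^-2 + 335*A^-6 + 53*A^-10 + A^-14
  A^-4 * (49*d + 65*d^3 + 6*d^5) = -6*A^6 - 95*A^2 - 304*A^-2 - 304*A^-6 - 95*A^-10 - 6*A^-14
  A^-6 * (31*d^2 + 14*d^4) = 14*A^2 + 87*A^-2 + 146*A^-6 + 87*A^-10 + 14*A^-14
  A^-8 * (9*d^3 + d^5) = -A^2 - 14*A^-2 - 37*A^-6 - 37*A^-10 - 14*A^-14 - A^-18
  A^-10 * (d^4) = A^-2 + 4*A^-6 + 6*A^-10 + 4*A^-14 + A^-18
Summing the groups: <K> = A^14 - 2*A^10 + 3*A^6 - 2*A^2 + 3*A^-2 - 2*A^-6 + A^-10 - A^-14
Normalise by the writhe: (-A^3)^(-w) = (-A^3)^(-6) = A^-18, so f(A) = A^-18 * <K> = A^-4 - 2*A^-8 + 3*A^-12 - 2*A^-16 + 3*A^-20 - 2*A^-24 + A^-28 - A^-32.
Substitute A = t^(-1/4), i.e. A^e → t^(-e/4): V(t) = -t^8 + t^7 - 2*t^6 + 3*t^5 - 2*t^4 + 3*t^3 - 2*t^2 + t

Answer: -t^8 + t^7 - 2*t^6 + 3*t^5 - 2*t^4 + 3*t^3 - 2*t^2 + t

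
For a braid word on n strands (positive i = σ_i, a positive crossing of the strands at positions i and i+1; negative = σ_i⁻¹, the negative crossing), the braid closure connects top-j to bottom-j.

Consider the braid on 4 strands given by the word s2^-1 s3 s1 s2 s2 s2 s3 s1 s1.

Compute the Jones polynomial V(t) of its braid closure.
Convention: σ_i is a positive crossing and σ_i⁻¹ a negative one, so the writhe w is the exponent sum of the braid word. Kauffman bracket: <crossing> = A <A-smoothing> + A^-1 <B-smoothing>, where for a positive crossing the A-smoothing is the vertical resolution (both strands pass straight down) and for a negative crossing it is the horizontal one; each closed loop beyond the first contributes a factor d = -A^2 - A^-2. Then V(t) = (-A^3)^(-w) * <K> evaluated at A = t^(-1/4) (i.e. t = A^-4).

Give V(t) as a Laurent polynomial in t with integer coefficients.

t^10 - 3*t^9 + 4*t^8 - 6*t^7 + 6*t^6 - 5*t^5 + 5*t^4 - 2*t^3 + t^2

Derivation:
Braid: s2^-1 s3 s1 s2 s2 s2 s3 s1 s1 on 4 strands, 9 crossings.
Writhe w = (#positive) - (#negative) = 8 - 1 = 7.
Computing the Kauffman bracket via state sum. There are 2^9 = 512 states.
For each crossing: s=0 is the vertical smoothing, s=1 horizontal. Crossing k contributes A^(sign_k * (1 - 2*s_k)); loop factor d = -A^2 - A^-2.
Tabulate the states by total A-exponent and number of loops L (A-exp: L × count):
  A^9: L=3 ×1
  A^7: L=2 ×5, L=4 ×4
  A^5: L=1 ×6, L=3 ×27, L=5 ×3
  A^3: L=2 ×57, L=4 ×26, L=6 ×1
  A^1: L=1 ×39, L=3 ×77, L=5 ×10
  A^-1: L=2 ×81, L=4 ×44, L=6 ×1
  A^-3: L=3 ×73, L=5 ×11
  A^-5: L=4 ×35, L=6 ×1
  A^-7: L=5 ×9
  A^-9: L=6 ×1
Each group contributes A^e * Σ count * d^(L-1):
Powers of d = -A^2 - A^-2: d^2 = A^4 + 2 + A^-4; d^3 = -A^6 - 3*A^2 - 3*A^-2 - A^-6; d^4 = A^8 + 4*A^4 + 6 + 4*A^-4 + A^-8; d^5 = -A^10 - 5*A^6 - 10*A^2 - 10*A^-2 - 5*A^-6 - A^-10.
  A^9 * (d^2) = A^13 + 2*A^9 + A^5
  A^7 * (5*d + 4*d^3) = -4*A^13 - 17*A^9 - 17*A^5 - 4*A
  A^5 * (6 + 27*d^2 + 3*d^4) = 3*A^13 + 39*A^9 + 78*A^5 + 39*A + 3*A^-3
  A^3 * (57*d + 26*d^3 + d^5) = -A^13 - 31*A^9 - 145*A^5 - 145*A - 31*A^-3 - A^-7
  A^1 * (39 + 77*d^2 + 10*d^4) = 10*A^9 + 117*A^5 + 253*A + 117*A^-3 + 10*A^-7
  A^-1 * (81*d + 44*d^3 + d^5) = -A^9 - 49*A^5 - 223*A - 223*A^-3 - 49*A^-7 - A^-11
  A^-3 * (73*d^2 + 11*d^4) = 11*A^5 + 117*A + 212*A^-3 + 117*A^-7 + 11*A^-11
  A^-5 * (35*d^3 + d^5) = -A^5 - 40*A - 115*A^-3 - 115*A^-7 - 40*A^-11 - A^-15
  A^-7 * (9*d^4) = 9*A + 36*A^-3 + 54*A^-7 + 36*A^-11 + 9*A^-15
  A^-9 * (d^5) = -A - 5*A^-3 - 10*A^-7 - 10*A^-11 - 5*A^-15 - A^-19
Summing the groups: <K> = -A^13 + 2*A^9 - 5*A^5 + 5*A - 6*A^-3 + 6*A^-7 - 4*A^-11 + 3*A^-15 - A^-19
Normalise by the writhe: (-A^3)^(-w) = (-A^3)^(-7) = -A^-21, so f(A) = -A^-21 * <K> = A^-8 - 2*A^-12 + 5*A^-16 - 5*A^-20 + 6*A^-24 - 6*A^-28 + 4*A^-32 - 3*A^-36 + A^-40.
Substitute A = t^(-1/4), i.e. A^e → t^(-e/4): V(t) = t^10 - 3*t^9 + 4*t^8 - 6*t^7 + 6*t^6 - 5*t^5 + 5*t^4 - 2*t^3 + t^2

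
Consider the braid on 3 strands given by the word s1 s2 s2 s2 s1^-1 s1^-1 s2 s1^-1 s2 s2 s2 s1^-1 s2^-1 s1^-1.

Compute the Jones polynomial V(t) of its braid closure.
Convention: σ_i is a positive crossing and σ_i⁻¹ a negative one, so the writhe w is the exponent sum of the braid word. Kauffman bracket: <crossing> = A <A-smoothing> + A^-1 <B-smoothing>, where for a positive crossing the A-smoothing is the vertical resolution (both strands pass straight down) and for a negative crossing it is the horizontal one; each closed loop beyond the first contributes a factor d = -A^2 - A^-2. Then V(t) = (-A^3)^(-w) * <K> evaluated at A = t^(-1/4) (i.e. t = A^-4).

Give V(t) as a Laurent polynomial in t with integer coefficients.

t^7 - 3*t^6 + 6*t^5 - 9*t^4 + 11*t^3 - 12*t^2 + 11*t - 8 + 6*t^-1 - 3*t^-2 + t^-3

Derivation:
The presented braid s1 s2 s2 s2 s1^-1 s1^-1 s2 s1^-1 s2 s2 s2 s1^-1 s2^-1 s1^-1 on 3 strands reduces by inverse Markov moves (closure unchanged at each step):
  Deconjugate: the word is γ·β·γ⁻¹ with γ = s1 s2 (prefix) and γ⁻¹ = s2^-1 s1^-1 (suffix); strip both.
Reduced to β = s2 s2 s1^-1 s1^-1 s2 s1^-1 s2 s2 s2 s1^-1 on 3 strands, 10 crossings.
Compute on β:
Braid: s2 s2 s1^-1 s1^-1 s2 s1^-1 s2 s2 s2 s1^-1 on 3 strands, 10 crossings.
Writhe w = (#positive) - (#negative) = 6 - 4 = 2.
Enumerate smoothing states for the bracket polynomial. There are 2^10 = 1024 states.
Smooth each crossing (0=||, 1=⌣⌢); contribution A^(Σ sign_k(1-2s_k)) * d^(L-1).
Tabulate the states by total A-exponent and number of loops L (A-exp: L × count):
  A^10: L=5 ×1
  A^8: L=4 ×10
  A^6: L=3 ×41, L=5 ×4
  A^4: L=2 ×81, L=4 ×38, L=6 ×1
  A^2: L=1 ×71, L=3 ×117, L=5 ×22
  A^0: L=2 ×154, L=4 ×91, L=6 ×7
  A^-2: L=3 ×168, L=5 ×41, L=7 ×1
  A^-4: L=4 ×110, L=6 ×10
  A^-6: L=5 ×44, L=7 ×1
  A^-8: L=6 ×10
  A^-10: L=7 ×1
Each group contributes A^e * Σ count * d^(L-1):
Powers of d = -A^2 - A^-2: d^2 = A^4 + 2 + A^-4; d^3 = -A^6 - 3*A^2 - 3*A^-2 - A^-6; d^4 = A^8 + 4*A^4 + 6 + 4*A^-4 + A^-8; d^5 = -A^10 - 5*A^6 - 10*A^2 - 10*A^-2 - 5*A^-6 - A^-10; d^6 = A^12 + 6*A^8 + 15*A^4 + 20 + 15*A^-4 + 6*A^-8 + A^-12.
  A^10 * (d^4) = A^18 + 4*A^14 + 6*A^10 + 4*A^6 + A^2
  A^8 * (10*d^3) = -10*A^14 - 30*A^10 - 30*A^6 - 10*A^2
  A^6 * (41*d^2 + 4*d^4) = 4*A^14 + 57*A^10 + 106*A^6 + 57*A^2 + 4*A^-2
  A^4 * (81*d + 38*d^3 + d^5) = -A^14 - 43*A^10 - 205*A^6 - 205*A^2 - 43*A^-2 - A^-6
  A^2 * (71 + 117*d^2 + 22*d^4) = 22*A^10 + 205*A^6 + 437*A^2 + 205*A^-2 + 22*A^-6
  A^0 * (154*d + 91*d^3 + 7*d^5) = -7*A^10 - 126*A^6 - 497*A^2 - 497*A^-2 - 126*A^-6 - 7*A^-10
  A^-2 * (168*d^2 + 41*d^4 + d^6) = A^10 + 47*A^6 + 347*A^2 + 602*A^-2 + 347*A^-6 + 47*A^-10 + A^-14
  A^-4 * (110*d^3 + 10*d^5) = -10*A^6 - 160*A^2 - 430*A^-2 - 430*A^-6 - 160*A^-10 - 10*A^-14
  A^-6 * (44*d^4 + d^6) = A^6 + 50*A^2 + 191*A^-2 + 284*A^-6 + 191*A^-10 + 50*A^-14 + A^-18
  A^-8 * (10*d^5) = -10*A^2 - 50*A^-2 - 100*A^-6 - 100*A^-10 - 50*A^-14 - 10*A^-18
  A^-10 * (d^6) = A^2 + 6*A^-2 + 15*A^-6 + 20*A^-10 + 15*A^-14 + 6*A^-18 + A^-22
Summing the groups: <K> = A^18 - 3*A^14 + 6*A^10 - 8*A^6 + 11*A^2 - 12*A^-2 + 11*A^-6 - 9*A^-10 + 6*A^-14 - 3*A^-18 + A^-22
Normalise by the writhe: (-A^3)^(-w) = (-A^3)^(-2) = A^-6, so f(A) = A^-6 * <K> = A^12 - 3*A^8 + 6*A^4 - 8 + 11*A^-4 - 12*A^-8 + 11*A^-12 - 9*A^-16 + 6*A^-20 - 3*A^-24 + A^-28.
Substitute A = t^(-1/4), i.e. A^e → t^(-e/4): V(t) = t^7 - 3*t^6 + 6*t^5 - 9*t^4 + 11*t^3 - 12*t^2 + 11*t - 8 + 6*t^-1 - 3*t^-2 + t^-3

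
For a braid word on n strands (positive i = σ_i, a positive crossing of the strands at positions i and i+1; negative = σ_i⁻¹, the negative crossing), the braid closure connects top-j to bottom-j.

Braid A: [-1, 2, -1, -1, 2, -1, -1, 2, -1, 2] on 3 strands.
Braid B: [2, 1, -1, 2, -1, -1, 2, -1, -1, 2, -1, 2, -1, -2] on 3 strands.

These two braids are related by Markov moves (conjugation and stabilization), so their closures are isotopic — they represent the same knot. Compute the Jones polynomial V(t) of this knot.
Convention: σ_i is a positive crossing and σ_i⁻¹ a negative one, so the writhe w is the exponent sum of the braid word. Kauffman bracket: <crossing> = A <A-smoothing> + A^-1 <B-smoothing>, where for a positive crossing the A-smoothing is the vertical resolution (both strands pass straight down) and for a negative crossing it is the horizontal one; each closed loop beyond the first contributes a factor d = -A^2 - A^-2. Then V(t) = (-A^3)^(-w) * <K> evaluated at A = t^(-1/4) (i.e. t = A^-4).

t^3 - 4*t^2 + 8*t - 11 + 15*t^-1 - 16*t^-2 + 15*t^-3 - 12*t^-4 + 8*t^-5 - 4*t^-6 + t^-7

Derivation:
Markov-equivalent braids have isotopic closures, hence identical knot invariants. Strip the Markov moves from each word to reach a common short braid β, then compute V(t) once on β.
Braid A: s1^-1 s2 s1^-1 s1^-1 s2 s1^-1 s1^-1 s2 s1^-1 s2 on 3 strands has no conjugating prefix/suffix or stabilization to strip; take β = s1^-1 s2 s1^-1 s1^-1 s2 s1^-1 s1^-1 s2 s1^-1 s2.
Braid B: s2 s1 s1^-1 s2 s1^-1 s1^-1 s2 s1^-1 s1^-1 s2 s1^-1 s2 s1^-1 s2^-1 on 3 strands reduces by inverse Markov moves (closure unchanged at each step):
  Deconjugate: the word is γ·β·γ⁻¹ with γ = s2 s1 (prefix) and γ⁻¹ = s1^-1 s2^-1 (suffix); strip both.
Reduced to β = s1^-1 s2 s1^-1 s1^-1 s2 s1^-1 s1^-1 s2 s1^-1 s2 on 3 strands, 10 crossings.
Both give the same β = s1^-1 s2 s1^-1 s1^-1 s2 s1^-1 s1^-1 s2 s1^-1 s2 on 3 strands, so one state sum suffices:
Braid: s1^-1 s2 s1^-1 s1^-1 s2 s1^-1 s1^-1 s2 s1^-1 s2 on 3 strands, 10 crossings.
Writhe w = (#positive) - (#negative) = 4 - 6 = -2.
Computing the Kauffman bracket via state sum. There are 2^10 = 1024 states.
Each crossing splits two ways (0=vertical, 1=horizontal). The state's weight is A^(#A-smoothings - #B-smoothings) * d^(loops - 1).
Tabulate the states by total A-exponent and number of loops L (A-exp: L × count):
  A^10: L=7 ×1
  A^8: L=6 ×10
  A^6: L=5 ×45
  A^4: L=4 ×118, L=6 ×2
  A^2: L=3 ×193, L=5 ×17
  A^0: L=2 ×192, L=4 ×59, L=6 ×1
  A^-2: L=1 ×95, L=3 ×108, L=5 ×7
  A^-4: L=2 ×95, L=4 ×25
  A^-6: L=3 ×43, L=5 ×2
  A^-8: L=4 ×10
  A^-10: L=5 ×1
Each group contributes A^e * Σ count * d^(L-1):
Powers of d = -A^2 - A^-2: d^2 = A^4 + 2 + A^-4; d^3 = -A^6 - 3*A^2 - 3*A^-2 - A^-6; d^4 = A^8 + 4*A^4 + 6 + 4*A^-4 + A^-8; d^5 = -A^10 - 5*A^6 - 10*A^2 - 10*A^-2 - 5*A^-6 - A^-10; d^6 = A^12 + 6*A^8 + 15*A^4 + 20 + 15*A^-4 + 6*A^-8 + A^-12.
  A^10 * (d^6) = A^22 + 6*A^18 + 15*A^14 + 20*A^10 + 15*A^6 + 6*A^2 + A^-2
  A^8 * (10*d^5) = -10*A^18 - 50*A^14 - 100*A^10 - 100*A^6 - 50*A^2 - 10*A^-2
  A^6 * (45*d^4) = 45*A^14 + 180*A^10 + 270*A^6 + 180*A^2 + 45*A^-2
  A^4 * (118*d^3 + 2*d^5) = -2*A^14 - 128*A^10 - 374*A^6 - 374*A^2 - 128*A^-2 - 2*A^-6
  A^2 * (193*d^2 + 17*d^4) = 17*A^10 + 261*A^6 + 488*A^2 + 261*A^-2 + 17*A^-6
  A^0 * (192*d + 59*d^3 + d^5) = -A^10 - 64*A^6 - 379*A^2 - 379*A^-2 - 64*A^-6 - A^-10
  A^-2 * (95 + 108*d^2 + 7*d^4) = 7*A^6 + 136*A^2 + 353*A^-2 + 136*A^-6 + 7*A^-10
  A^-4 * (95*d + 25*d^3) = -25*A^2 - 170*A^-2 - 170*A^-6 - 25*A^-10
  A^-6 * (43*d^2 + 2*d^4) = 2*A^2 + 51*A^-2 + 98*A^-6 + 51*A^-10 + 2*A^-14
  A^-8 * (10*d^3) = -10*A^-2 - 30*A^-6 - 30*A^-10 - 10*A^-14
  A^-10 * (d^4) = A^-2 + 4*A^-6 + 6*A^-10 + 4*A^-14 + A^-18
Summing the groups: <K> = A^22 - 4*A^18 + 8*A^14 - 12*A^10 + 15*A^6 - 16*A^2 + 15*A^-2 - 11*A^-6 + 8*A^-10 - 4*A^-14 + A^-18
Normalise by the writhe: (-A^3)^(-w) = (-A^3)^(2) = A^6, so f(A) = A^6 * <K> = A^28 - 4*A^24 + 8*A^20 - 12*A^16 + 15*A^12 - 16*A^8 + 15*A^4 - 11 + 8*A^-4 - 4*A^-8 + A^-12.
Substitute A = t^(-1/4), i.e. A^e → t^(-e/4): V(t) = t^3 - 4*t^2 + 8*t - 11 + 15*t^-1 - 16*t^-2 + 15*t^-3 - 12*t^-4 + 8*t^-5 - 4*t^-6 + t^-7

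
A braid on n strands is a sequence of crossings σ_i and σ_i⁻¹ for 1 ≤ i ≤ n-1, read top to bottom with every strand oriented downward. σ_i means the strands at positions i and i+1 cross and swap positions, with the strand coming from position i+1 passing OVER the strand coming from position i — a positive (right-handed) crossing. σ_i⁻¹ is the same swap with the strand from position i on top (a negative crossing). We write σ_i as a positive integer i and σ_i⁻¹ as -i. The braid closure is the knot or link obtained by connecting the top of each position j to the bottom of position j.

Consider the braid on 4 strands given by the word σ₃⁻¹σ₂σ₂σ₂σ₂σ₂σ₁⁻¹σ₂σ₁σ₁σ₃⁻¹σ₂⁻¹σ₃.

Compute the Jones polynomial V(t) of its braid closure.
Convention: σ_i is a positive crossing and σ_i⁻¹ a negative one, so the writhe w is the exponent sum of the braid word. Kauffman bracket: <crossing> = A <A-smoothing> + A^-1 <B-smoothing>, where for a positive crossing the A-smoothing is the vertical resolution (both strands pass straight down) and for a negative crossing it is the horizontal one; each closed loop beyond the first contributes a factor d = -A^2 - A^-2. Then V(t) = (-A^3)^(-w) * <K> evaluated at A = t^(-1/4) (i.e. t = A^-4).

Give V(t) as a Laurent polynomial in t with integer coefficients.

-t^9 + t^8 - 2*t^7 + 3*t^6 - 2*t^5 + 2*t^4 - t^3 + t^2

Derivation:
The presented braid s3^-1 s2 s2 s2 s2 s2 s1^-1 s2 s1 s1 s3^-1 s2^-1 s3 on 4 strands reduces by inverse Markov moves (closure unchanged at each step):
  Deconjugate: the word is γ·β·γ⁻¹ with γ = s3^-1 s2 (prefix) and γ⁻¹ = s2^-1 s3 (suffix); strip both.
  Destabilize: the word has the form β·s3^-1 where s3^-1 occurs only as the final letter (β ∈ B_3); drop it and the last strand → 3 strands.
Reduced to β = s2 s2 s2 s2 s1^-1 s2 s1 s1 on 3 strands, 8 crossings.
Compute on β:
Braid: s2 s2 s2 s2 s1^-1 s2 s1 s1 on 3 strands, 8 crossings.
Writhe w = (#positive) - (#negative) = 7 - 1 = 6.
State-sum expansion of <K>. There are 2^8 = 256 states.
For each crossing: s=0 is the vertical smoothing, s=1 horizontal. Crossing k contributes A^(sign_k * (1 - 2*s_k)); loop factor d = -A^2 - A^-2.
Tabulate the states by total A-exponent and number of loops L (A-exp: L × count):
  A^8: L=2 ×1
  A^6: L=1 ×5, L=3 ×3
  A^4: L=2 ×27, L=4 ×1
  A^2: L=1 ×18, L=3 ×38
  A^0: L=2 ×41, L=4 ×29
  A^-2: L=3 ×44, L=5 ×12
  A^-4: L=4 ×26, L=6 ×2
  A^-6: L=5 ×8
  A^-8: L=6 ×1
Each group contributes A^e * Σ count * d^(L-1):
Powers of d = -A^2 - A^-2: d^2 = A^4 + 2 + A^-4; d^3 = -A^6 - 3*A^2 - 3*A^-2 - A^-6; d^4 = A^8 + 4*A^4 + 6 + 4*A^-4 + A^-8; d^5 = -A^10 - 5*A^6 - 10*A^2 - 10*A^-2 - 5*A^-6 - A^-10.
  A^8 * (d) = -A^10 - A^6
  A^6 * (5 + 3*d^2) = 3*A^10 + 11*A^6 + 3*A^2
  A^4 * (27*d + d^3) = -A^10 - 30*A^6 - 30*A^2 - A^-2
  A^2 * (18 + 38*d^2) = 38*A^6 + 94*A^2 + 38*A^-2
  A^0 * (41*d + 29*d^3) = -29*A^6 - 128*A^2 - 128*A^-2 - 29*A^-6
  A^-2 * (44*d^2 + 12*d^4) = 12*A^6 + 92*A^2 + 160*A^-2 + 92*A^-6 + 12*A^-10
  A^-4 * (26*d^3 + 2*d^5) = -2*A^6 - 36*A^2 - 98*A^-2 - 98*A^-6 - 36*A^-10 - 2*A^-14
  A^-6 * (8*d^4) = 8*A^2 + 32*A^-2 + 48*A^-6 + 32*A^-10 + 8*A^-14
  A^-8 * (d^5) = -A^2 - 5*A^-2 - 10*A^-6 - 10*A^-10 - 5*A^-14 - A^-18
Summing the groups: <K> = A^10 - A^6 + 2*A^2 - 2*A^-2 + 3*A^-6 - 2*A^-10 + A^-14 - A^-18
Normalise by the writhe: (-A^3)^(-w) = (-A^3)^(-6) = A^-18, so f(A) = A^-18 * <K> = A^-8 - A^-12 + 2*A^-16 - 2*A^-20 + 3*A^-24 - 2*A^-28 + A^-32 - A^-36.
Substitute A = t^(-1/4), i.e. A^e → t^(-e/4): V(t) = -t^9 + t^8 - 2*t^7 + 3*t^6 - 2*t^5 + 2*t^4 - t^3 + t^2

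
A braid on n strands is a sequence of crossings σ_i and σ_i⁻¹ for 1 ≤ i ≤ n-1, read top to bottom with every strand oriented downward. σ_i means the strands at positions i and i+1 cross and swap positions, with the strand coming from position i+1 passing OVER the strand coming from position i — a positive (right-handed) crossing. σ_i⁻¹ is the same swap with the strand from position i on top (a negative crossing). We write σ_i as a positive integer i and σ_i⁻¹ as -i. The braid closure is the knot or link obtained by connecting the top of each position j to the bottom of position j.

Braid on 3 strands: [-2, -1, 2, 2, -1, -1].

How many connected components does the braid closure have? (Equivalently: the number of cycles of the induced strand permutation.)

1

Derivation:
Track the strand permutation on 3 strands, starting from identity.
  step 1: s2^-1 swaps positions 2,3 -> [1 3 2]
  step 2: s1^-1 swaps positions 1,2 -> [3 1 2]
  step 3: s2 swaps positions 2,3 -> [3 2 1]
  step 4: s2 swaps positions 2,3 -> [3 1 2]
  step 5: s1^-1 swaps positions 1,2 -> [1 3 2]
  step 6: s1^-1 swaps positions 1,2 -> [3 1 2]
Final permutation (position -> original strand): [3 1 2]
Closure components = cycle count of this permutation = 1.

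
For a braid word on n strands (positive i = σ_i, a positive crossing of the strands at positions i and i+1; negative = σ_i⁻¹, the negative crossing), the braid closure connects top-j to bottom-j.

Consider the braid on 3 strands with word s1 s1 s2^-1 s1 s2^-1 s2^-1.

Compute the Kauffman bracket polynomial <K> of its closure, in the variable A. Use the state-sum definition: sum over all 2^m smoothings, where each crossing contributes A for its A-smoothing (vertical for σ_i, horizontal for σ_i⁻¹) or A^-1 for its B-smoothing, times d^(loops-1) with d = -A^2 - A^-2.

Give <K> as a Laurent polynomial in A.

-A^12 + 2*A^8 - 2*A^4 + 3 - 2*A^-4 + 2*A^-8 - A^-12

Derivation:
Braid: s1 s1 s2^-1 s1 s2^-1 s2^-1 on 3 strands, 6 crossings.
Writhe w = (#positive) - (#negative) = 3 - 3 = 0.
Enumerate smoothing states for the bracket polynomial. There are 2^6 = 64 states.
For each crossing: s=0 is the vertical smoothing, s=1 horizontal. Crossing k contributes A^(sign_k * (1 - 2*s_k)); loop factor d = -A^2 - A^-2.
Tabulate the states by total A-exponent and number of loops L (A-exp: L × count):
  A^6: L=4 ×1
  A^4: L=3 ×6
  A^2: L=2 ×14, L=4 ×1
  A^0: L=1 ×13, L=3 ×7
  A^-2: L=2 ×14, L=4 ×1
  A^-4: L=3 ×6
  A^-6: L=4 ×1
Each group contributes A^e * Σ count * d^(L-1):
Powers of d = -A^2 - A^-2: d^2 = A^4 + 2 + A^-4; d^3 = -A^6 - 3*A^2 - 3*A^-2 - A^-6.
  A^6 * (d^3) = -A^12 - 3*A^8 - 3*A^4 - 1
  A^4 * (6*d^2) = 6*A^8 + 12*A^4 + 6
  A^2 * (14*d + d^3) = -A^8 - 17*A^4 - 17 - A^-4
  A^0 * (13 + 7*d^2) = 7*A^4 + 27 + 7*A^-4
  A^-2 * (14*d + d^3) = -A^4 - 17 - 17*A^-4 - A^-8
  A^-4 * (6*d^2) = 6 + 12*A^-4 + 6*A^-8
  A^-6 * (d^3) = -1 - 3*A^-4 - 3*A^-8 - A^-12
Summing the groups: <K> = -A^12 + 2*A^8 - 2*A^4 + 3 - 2*A^-4 + 2*A^-8 - A^-12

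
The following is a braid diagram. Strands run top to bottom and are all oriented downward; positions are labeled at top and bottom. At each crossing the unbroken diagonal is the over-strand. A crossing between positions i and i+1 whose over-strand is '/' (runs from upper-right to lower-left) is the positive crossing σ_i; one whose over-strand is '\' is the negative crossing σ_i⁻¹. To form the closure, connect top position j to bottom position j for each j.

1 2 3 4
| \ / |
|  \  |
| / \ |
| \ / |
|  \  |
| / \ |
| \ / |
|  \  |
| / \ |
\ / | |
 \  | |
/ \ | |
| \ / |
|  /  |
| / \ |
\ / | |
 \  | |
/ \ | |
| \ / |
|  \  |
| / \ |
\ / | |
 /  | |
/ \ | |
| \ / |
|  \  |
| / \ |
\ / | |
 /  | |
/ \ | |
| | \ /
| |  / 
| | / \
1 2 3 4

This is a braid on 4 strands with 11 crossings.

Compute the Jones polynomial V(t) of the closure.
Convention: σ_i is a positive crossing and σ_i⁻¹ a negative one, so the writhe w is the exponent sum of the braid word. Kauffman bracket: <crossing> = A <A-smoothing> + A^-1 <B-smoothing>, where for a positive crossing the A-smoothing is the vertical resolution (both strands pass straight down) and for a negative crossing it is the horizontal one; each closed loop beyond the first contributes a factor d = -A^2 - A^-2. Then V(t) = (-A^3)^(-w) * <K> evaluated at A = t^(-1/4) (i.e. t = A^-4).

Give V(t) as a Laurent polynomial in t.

Reading the diagram top to bottom ('/'-over between positions i,i+1 = s_i, '\'-over = s_i^-1): braid word = s2^-1 s2^-1 s2^-1 s1^-1 s2 s1^-1 s2^-1 s1 s2^-1 s1 s3.
The presented braid s2^-1 s2^-1 s2^-1 s1^-1 s2 s1^-1 s2^-1 s1 s2^-1 s1 s3 on 4 strands reduces by inverse Markov moves (closure unchanged at each step):
  Destabilize: the word has the form β·s3 where s3 occurs only as the final letter (β ∈ B_3); drop it and the last strand → 3 strands.
Reduced to β = s2^-1 s2^-1 s2^-1 s1^-1 s2 s1^-1 s2^-1 s1 s2^-1 s1 on 3 strands, 10 crossings.
Compute on β:
Braid: s2^-1 s2^-1 s2^-1 s1^-1 s2 s1^-1 s2^-1 s1 s2^-1 s1 on 3 strands, 10 crossings.
Writhe w = (#positive) - (#negative) = 3 - 7 = -4.
Computing the Kauffman bracket via state sum. There are 2^10 = 1024 states.
Smooth each crossing (0=||, 1=⌣⌢); contribution A^(Σ sign_k(1-2s_k)) * d^(L-1).
Tabulate the states by total A-exponent and number of loops L (A-exp: L × count):
  A^10: L=6 ×1
  A^8: L=5 ×10
  A^6: L=4 ×41, L=6 ×4
  A^4: L=3 ×88, L=5 ×31, L=7 ×1
  A^2: L=2 ×102, L=4 ×99, L=6 ×9
  A^0: L=1 ×54, L=3 ×162, L=5 ×36
  A^-2: L=2 ×134, L=4 ×74, L=6 ×2
  A^-4: L=1 ×30, L=3 ×82, L=5 ×8
  A^-6: L=2 ×32, L=4 ×13
  A^-8: L=1 ×3, L=3 ×7
  A^-10: L=2 ×1
Each group contributes A^e * Σ count * d^(L-1):
Powers of d = -A^2 - A^-2: d^2 = A^4 + 2 + A^-4; d^3 = -A^6 - 3*A^2 - 3*A^-2 - A^-6; d^4 = A^8 + 4*A^4 + 6 + 4*A^-4 + A^-8; d^5 = -A^10 - 5*A^6 - 10*A^2 - 10*A^-2 - 5*A^-6 - A^-10; d^6 = A^12 + 6*A^8 + 15*A^4 + 20 + 15*A^-4 + 6*A^-8 + A^-12.
  A^10 * (d^5) = -A^20 - 5*A^16 - 10*A^12 - 10*A^8 - 5*A^4 - 1
  A^8 * (10*d^4) = 10*A^16 + 40*A^12 + 60*A^8 + 40*A^4 + 10
  A^6 * (41*d^3 + 4*d^5) = -4*A^16 - 61*A^12 - 163*A^8 - 163*A^4 - 61 - 4*A^-4
  A^4 * (88*d^2 + 31*d^4 + d^6) = A^16 + 37*A^12 + 227*A^8 + 382*A^4 + 227 + 37*A^-4 + A^-8
  A^2 * (102*d + 99*d^3 + 9*d^5) = -9*A^12 - 144*A^8 - 489*A^4 - 489 - 144*A^-4 - 9*A^-8
  A^0 * (54 + 162*d^2 + 36*d^4) = 36*A^8 + 306*A^4 + 594 + 306*A^-4 + 36*A^-8
  A^-2 * (134*d + 74*d^3 + 2*d^5) = -2*A^8 - 84*A^4 - 376 - 376*A^-4 - 84*A^-8 - 2*A^-12
  A^-4 * (30 + 82*d^2 + 8*d^4) = 8*A^4 + 114 + 242*A^-4 + 114*A^-8 + 8*A^-12
  A^-6 * (32*d + 13*d^3) = -13 - 71*A^-4 - 71*A^-8 - 13*A^-12
  A^-8 * (3 + 7*d^2) = 7*A^-4 + 17*A^-8 + 7*A^-12
  A^-10 * (d) = -A^-8 - A^-12
Summing the groups: <K> = -A^20 + 2*A^16 - 3*A^12 + 4*A^8 - 5*A^4 + 5 - 3*A^-4 + 3*A^-8 - A^-12
Normalise by the writhe: (-A^3)^(-w) = (-A^3)^(4) = A^12, so f(A) = A^12 * <K> = -A^32 + 2*A^28 - 3*A^24 + 4*A^20 - 5*A^16 + 5*A^12 - 3*A^8 + 3*A^4 - 1.
Substitute A = t^(-1/4), i.e. A^e → t^(-e/4): V(t) = -1 + 3*t^-1 - 3*t^-2 + 5*t^-3 - 5*t^-4 + 4*t^-5 - 3*t^-6 + 2*t^-7 - t^-8

Answer: -1 + 3*t^-1 - 3*t^-2 + 5*t^-3 - 5*t^-4 + 4*t^-5 - 3*t^-6 + 2*t^-7 - t^-8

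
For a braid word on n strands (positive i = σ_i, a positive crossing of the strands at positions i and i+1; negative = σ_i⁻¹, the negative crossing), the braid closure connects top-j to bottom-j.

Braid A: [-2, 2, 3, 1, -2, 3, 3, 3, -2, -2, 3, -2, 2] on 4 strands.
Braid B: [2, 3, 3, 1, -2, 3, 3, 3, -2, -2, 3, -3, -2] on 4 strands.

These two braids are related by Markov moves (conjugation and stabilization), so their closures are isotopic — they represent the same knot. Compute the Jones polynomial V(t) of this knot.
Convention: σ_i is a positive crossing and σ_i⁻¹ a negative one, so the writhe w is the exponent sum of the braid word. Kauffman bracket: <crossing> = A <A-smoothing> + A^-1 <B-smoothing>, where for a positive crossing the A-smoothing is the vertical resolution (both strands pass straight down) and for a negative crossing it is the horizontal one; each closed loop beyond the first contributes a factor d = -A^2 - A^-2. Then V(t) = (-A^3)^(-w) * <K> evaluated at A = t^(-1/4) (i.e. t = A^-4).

-t^6 + 2*t^5 - 4*t^4 + 5*t^3 - 4*t^2 + 5*t - 3 + 2*t^-1 - t^-2

Derivation:
Markov-equivalent braids have isotopic closures, hence identical knot invariants. Strip the Markov moves from each word to reach a common short braid β, then compute V(t) once on β.
Braid A: s2^-1 s2 s3 s1 s2^-1 s3 s3 s3 s2^-1 s2^-1 s3 s2^-1 s2 on 4 strands reduces by inverse Markov moves (closure unchanged at each step):
  Deconjugate: the word is γ·β·γ⁻¹ with γ = s2^-1 s2 (prefix) and γ⁻¹ = s2^-1 s2 (suffix); strip both.
Reduced to β = s3 s1 s2^-1 s3 s3 s3 s2^-1 s2^-1 s3 on 4 strands, 9 crossings.
Braid B: s2 s3 s3 s1 s2^-1 s3 s3 s3 s2^-1 s2^-1 s3 s3^-1 s2^-1 on 4 strands reduces by inverse Markov moves (closure unchanged at each step):
  Deconjugate: the word is γ·β·γ⁻¹ with γ = s2 s3 (prefix) and γ⁻¹ = s3^-1 s2^-1 (suffix); strip both.
Reduced to β = s3 s1 s2^-1 s3 s3 s3 s2^-1 s2^-1 s3 on 4 strands, 9 crossings.
Both give the same β = s3 s1 s2^-1 s3 s3 s3 s2^-1 s2^-1 s3 on 4 strands, so one state sum suffices:
Braid: s3 s1 s2^-1 s3 s3 s3 s2^-1 s2^-1 s3 on 4 strands, 9 crossings.
Writhe w = (#positive) - (#negative) = 6 - 3 = 3.
State-sum expansion of <K>. There are 2^9 = 512 states.
Smooth each crossing (0=||, 1=⌣⌢); contribution A^(Σ sign_k(1-2s_k)) * d^(L-1).
Tabulate the states by total A-exponent and number of loops L (A-exp: L × count):
  A^9: L=5 ×1
  A^7: L=4 ×9
  A^5: L=3 ×32, L=5 ×4
  A^3: L=2 ×51, L=4 ×32, L=6 ×1
  A^1: L=1 ×27, L=3 ×81, L=5 ×18
  A^-1: L=2 ×53, L=4 ×67, L=6 ×6
  A^-3: L=3 ×50, L=5 ×33, L=7 ×1
  A^-5: L=4 ×27, L=6 ×9
  A^-7: L=5 ×8, L=7 ×1
  A^-9: L=6 ×1
Each group contributes A^e * Σ count * d^(L-1):
Powers of d = -A^2 - A^-2: d^2 = A^4 + 2 + A^-4; d^3 = -A^6 - 3*A^2 - 3*A^-2 - A^-6; d^4 = A^8 + 4*A^4 + 6 + 4*A^-4 + A^-8; d^5 = -A^10 - 5*A^6 - 10*A^2 - 10*A^-2 - 5*A^-6 - A^-10; d^6 = A^12 + 6*A^8 + 15*A^4 + 20 + 15*A^-4 + 6*A^-8 + A^-12.
  A^9 * (d^4) = A^17 + 4*A^13 + 6*A^9 + 4*A^5 + A
  A^7 * (9*d^3) = -9*A^13 - 27*A^9 - 27*A^5 - 9*A
  A^5 * (32*d^2 + 4*d^4) = 4*A^13 + 48*A^9 + 88*A^5 + 48*A + 4*A^-3
  A^3 * (51*d + 32*d^3 + d^5) = -A^13 - 37*A^9 - 157*A^5 - 157*A - 37*A^-3 - A^-7
  A^1 * (27 + 81*d^2 + 18*d^4) = 18*A^9 + 153*A^5 + 297*A + 153*A^-3 + 18*A^-7
  A^-1 * (53*d + 67*d^3 + 6*d^5) = -6*A^9 - 97*A^5 - 314*A - 314*A^-3 - 97*A^-7 - 6*A^-11
  A^-3 * (50*d^2 + 33*d^4 + d^6) = A^9 + 39*A^5 + 197*A + 318*A^-3 + 197*A^-7 + 39*A^-11 + A^-15
  A^-5 * (27*d^3 + 9*d^5) = -9*A^5 - 72*A - 171*A^-3 - 171*A^-7 - 72*A^-11 - 9*A^-15
  A^-7 * (8*d^4 + d^6) = A^5 + 14*A + 47*A^-3 + 68*A^-7 + 47*A^-11 + 14*A^-15 + A^-19
  A^-9 * (d^5) = -A - 5*A^-3 - 10*A^-7 - 10*A^-11 - 5*A^-15 - A^-19
Summing the groups: <K> = A^17 - 2*A^13 + 3*A^9 - 5*A^5 + 4*A - 5*A^-3 + 4*A^-7 - 2*A^-11 + A^-15
Normalise by the writhe: (-A^3)^(-w) = (-A^3)^(-3) = -A^-9, so f(A) = -A^-9 * <K> = -A^8 + 2*A^4 - 3 + 5*A^-4 - 4*A^-8 + 5*A^-12 - 4*A^-16 + 2*A^-20 - A^-24.
Substitute A = t^(-1/4), i.e. A^e → t^(-e/4): V(t) = -t^6 + 2*t^5 - 4*t^4 + 5*t^3 - 4*t^2 + 5*t - 3 + 2*t^-1 - t^-2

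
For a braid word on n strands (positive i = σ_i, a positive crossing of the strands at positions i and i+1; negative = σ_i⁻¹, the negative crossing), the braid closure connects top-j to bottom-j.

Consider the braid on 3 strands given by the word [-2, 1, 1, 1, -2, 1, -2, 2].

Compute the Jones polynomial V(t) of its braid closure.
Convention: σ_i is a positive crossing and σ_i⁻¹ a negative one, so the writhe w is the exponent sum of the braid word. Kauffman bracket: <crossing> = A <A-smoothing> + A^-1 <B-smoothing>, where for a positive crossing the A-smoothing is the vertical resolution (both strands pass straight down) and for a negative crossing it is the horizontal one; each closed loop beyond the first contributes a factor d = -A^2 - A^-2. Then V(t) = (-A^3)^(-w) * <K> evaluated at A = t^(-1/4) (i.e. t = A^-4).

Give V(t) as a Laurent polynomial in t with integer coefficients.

t^5 - 2*t^4 + 2*t^3 - 2*t^2 + 2*t - 1 + t^-1

Derivation:
The presented braid s2^-1 s1 s1 s1 s2^-1 s1 s2^-1 s2 on 3 strands reduces by inverse Markov moves (closure unchanged at each step):
  Deconjugate: the word is γ·β·γ⁻¹ with γ = s2^-1 (prefix) and γ⁻¹ = s2 (suffix); strip both.
Reduced to β = s1 s1 s1 s2^-1 s1 s2^-1 on 3 strands, 6 crossings.
Compute on β:
Braid: s1 s1 s1 s2^-1 s1 s2^-1 on 3 strands, 6 crossings.
Writhe w = (#positive) - (#negative) = 4 - 2 = 2.
State-sum expansion of <K>. There are 2^6 = 64 states.
Smooth each crossing (0=||, 1=⌣⌢); contribution A^(Σ sign_k(1-2s_k)) * d^(L-1).
Tabulate the states by total A-exponent and number of loops L (A-exp: L × count):
  A^6: L=3 ×1
  A^4: L=2 ×6
  A^2: L=1 ×11, L=3 ×4
  A^0: L=2 ×19, L=4 ×1
  A^-2: L=3 ×15
  A^-4: L=4 ×6
  A^-6: L=5 ×1
Each group contributes A^e * Σ count * d^(L-1):
Powers of d = -A^2 - A^-2: d^2 = A^4 + 2 + A^-4; d^3 = -A^6 - 3*A^2 - 3*A^-2 - A^-6; d^4 = A^8 + 4*A^4 + 6 + 4*A^-4 + A^-8.
  A^6 * (d^2) = A^10 + 2*A^6 + A^2
  A^4 * (6*d) = -6*A^6 - 6*A^2
  A^2 * (11 + 4*d^2) = 4*A^6 + 19*A^2 + 4*A^-2
  A^0 * (19*d + d^3) = -A^6 - 22*A^2 - 22*A^-2 - A^-6
  A^-2 * (15*d^2) = 15*A^2 + 30*A^-2 + 15*A^-6
  A^-4 * (6*d^3) = -6*A^2 - 18*A^-2 - 18*A^-6 - 6*A^-10
  A^-6 * (d^4) = A^2 + 4*A^-2 + 6*A^-6 + 4*A^-10 + A^-14
Summing the groups: <K> = A^10 - A^6 + 2*A^2 - 2*A^-2 + 2*A^-6 - 2*A^-10 + A^-14
Normalise by the writhe: (-A^3)^(-w) = (-A^3)^(-2) = A^-6, so f(A) = A^-6 * <K> = A^4 - 1 + 2*A^-4 - 2*A^-8 + 2*A^-12 - 2*A^-16 + A^-20.
Substitute A = t^(-1/4), i.e. A^e → t^(-e/4): V(t) = t^5 - 2*t^4 + 2*t^3 - 2*t^2 + 2*t - 1 + t^-1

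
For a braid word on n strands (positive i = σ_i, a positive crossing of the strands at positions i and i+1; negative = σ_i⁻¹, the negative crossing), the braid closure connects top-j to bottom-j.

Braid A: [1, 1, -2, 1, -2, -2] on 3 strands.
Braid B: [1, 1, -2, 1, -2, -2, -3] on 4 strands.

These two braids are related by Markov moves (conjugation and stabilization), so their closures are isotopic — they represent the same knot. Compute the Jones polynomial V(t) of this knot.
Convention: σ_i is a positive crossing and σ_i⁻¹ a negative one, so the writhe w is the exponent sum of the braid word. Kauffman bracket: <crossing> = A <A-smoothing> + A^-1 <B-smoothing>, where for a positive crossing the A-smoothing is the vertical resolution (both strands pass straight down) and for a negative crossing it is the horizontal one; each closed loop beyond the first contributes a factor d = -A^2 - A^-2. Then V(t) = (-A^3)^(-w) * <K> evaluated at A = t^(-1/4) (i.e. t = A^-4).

-t^3 + 2*t^2 - 2*t + 3 - 2*t^-1 + 2*t^-2 - t^-3

Derivation:
Markov-equivalent braids have isotopic closures, hence identical knot invariants. Strip the Markov moves from each word to reach a common short braid β, then compute V(t) once on β.
Braid A: s1 s1 s2^-1 s1 s2^-1 s2^-1 on 3 strands has no conjugating prefix/suffix or stabilization to strip; take β = s1 s1 s2^-1 s1 s2^-1 s2^-1.
Braid B: s1 s1 s2^-1 s1 s2^-1 s2^-1 s3^-1 on 4 strands reduces by inverse Markov moves (closure unchanged at each step):
  Destabilize: the word has the form β·s3^-1 where s3^-1 occurs only as the final letter (β ∈ B_3); drop it and the last strand → 3 strands.
Reduced to β = s1 s1 s2^-1 s1 s2^-1 s2^-1 on 3 strands, 6 crossings.
Both give the same β = s1 s1 s2^-1 s1 s2^-1 s2^-1 on 3 strands, so one state sum suffices:
Braid: s1 s1 s2^-1 s1 s2^-1 s2^-1 on 3 strands, 6 crossings.
Writhe w = (#positive) - (#negative) = 3 - 3 = 0.
Enumerate smoothing states for the bracket polynomial. There are 2^6 = 64 states.
For each crossing: s=0 is the vertical smoothing, s=1 horizontal. Crossing k contributes A^(sign_k * (1 - 2*s_k)); loop factor d = -A^2 - A^-2.
Tabulate the states by total A-exponent and number of loops L (A-exp: L × count):
  A^6: L=4 ×1
  A^4: L=3 ×6
  A^2: L=2 ×14, L=4 ×1
  A^0: L=1 ×13, L=3 ×7
  A^-2: L=2 ×14, L=4 ×1
  A^-4: L=3 ×6
  A^-6: L=4 ×1
Each group contributes A^e * Σ count * d^(L-1):
Powers of d = -A^2 - A^-2: d^2 = A^4 + 2 + A^-4; d^3 = -A^6 - 3*A^2 - 3*A^-2 - A^-6.
  A^6 * (d^3) = -A^12 - 3*A^8 - 3*A^4 - 1
  A^4 * (6*d^2) = 6*A^8 + 12*A^4 + 6
  A^2 * (14*d + d^3) = -A^8 - 17*A^4 - 17 - A^-4
  A^0 * (13 + 7*d^2) = 7*A^4 + 27 + 7*A^-4
  A^-2 * (14*d + d^3) = -A^4 - 17 - 17*A^-4 - A^-8
  A^-4 * (6*d^2) = 6 + 12*A^-4 + 6*A^-8
  A^-6 * (d^3) = -1 - 3*A^-4 - 3*A^-8 - A^-12
Summing the groups: <K> = -A^12 + 2*A^8 - 2*A^4 + 3 - 2*A^-4 + 2*A^-8 - A^-12
Normalise by the writhe: (-A^3)^(-w) = (-A^3)^(0) = 1, so f(A) = 1 * <K> = -A^12 + 2*A^8 - 2*A^4 + 3 - 2*A^-4 + 2*A^-8 - A^-12.
Substitute A = t^(-1/4), i.e. A^e → t^(-e/4): V(t) = -t^3 + 2*t^2 - 2*t + 3 - 2*t^-1 + 2*t^-2 - t^-3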